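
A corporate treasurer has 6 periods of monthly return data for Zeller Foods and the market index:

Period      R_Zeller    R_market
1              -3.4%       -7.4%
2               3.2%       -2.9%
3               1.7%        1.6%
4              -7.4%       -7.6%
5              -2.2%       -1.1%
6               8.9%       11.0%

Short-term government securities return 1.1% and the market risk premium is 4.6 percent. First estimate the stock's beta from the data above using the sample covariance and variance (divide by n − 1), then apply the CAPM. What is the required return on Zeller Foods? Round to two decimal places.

4.49%

Mean R_i = (-3.4 + 3.2 + 1.7 − 7.4 − 2.2 + 8.9) / 6 = 0.1333%
Mean R_m = (-7.4 − 2.9 + 1.6 − 7.6 − 1.1 + 11.0) / 6 = -1.0667%
Σ(R_i − R̄_i)(R_m − R̄_m) = 176.0133  ⇒  Cov = 176.0133 / 5 = 35.2027
Σ(R_m − R̄_m)² = 238.8733  ⇒  Var(R_m) = 238.8733 / 5 = 47.7747
β = Cov / Var(R_m) = 35.2027 / 47.7747 = 0.7368
E(R) = R_f + β × MRP = 1.1% + 0.7368 × 4.6% = 4.49%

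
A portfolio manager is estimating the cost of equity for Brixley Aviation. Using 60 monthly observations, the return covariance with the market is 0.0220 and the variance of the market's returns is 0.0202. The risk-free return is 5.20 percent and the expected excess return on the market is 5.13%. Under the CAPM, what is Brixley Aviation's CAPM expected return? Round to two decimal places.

β = Cov(R_i, R_m) / Var(R_m) = 0.0220 / 0.0202 = 1.0891
E(R) = R_f + β × MRP = 5.20% + 1.0891 × 5.13% = 10.79%

10.79%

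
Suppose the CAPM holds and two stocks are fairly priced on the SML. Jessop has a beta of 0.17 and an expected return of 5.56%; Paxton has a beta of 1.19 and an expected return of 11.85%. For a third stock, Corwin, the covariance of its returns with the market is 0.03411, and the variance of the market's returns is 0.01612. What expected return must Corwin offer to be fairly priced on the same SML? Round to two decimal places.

17.56%

MRP = (11.85% − 5.56%) / (1.19 − 0.17) = 6.1667%
R_f = 5.56% − 0.17 × 6.1667% = 4.5117%
β_Corwin = Cov / Var(R_m) = 0.03411 / 0.01612 = 2.1160
E(R_Corwin) = R_f + β × MRP = 4.5117% + 2.1160 × 6.1667% = 17.56%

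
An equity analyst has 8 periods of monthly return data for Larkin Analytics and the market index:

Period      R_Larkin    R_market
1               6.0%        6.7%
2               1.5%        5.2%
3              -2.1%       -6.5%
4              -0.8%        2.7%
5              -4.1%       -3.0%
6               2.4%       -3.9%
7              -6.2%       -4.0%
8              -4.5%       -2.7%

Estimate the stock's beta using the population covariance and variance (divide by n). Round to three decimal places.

0.569

Mean R_i = (6.0 + 1.5 − 2.1 − 0.8 − 4.1 + 2.4 − 6.2 − 4.5) / 8 = -0.9750%
Mean R_m = (6.7 + 5.2 − 6.5 + 2.7 − 3.0 − 3.9 − 4.0 − 2.7) / 8 = -0.6875%
Σ(R_i − R̄_i)(R_m − R̄_m) = 94.0175  ⇒  Cov = 94.0175 / 8 = 11.7522
Σ(R_m − R̄_m)² = 165.1888  ⇒  Var(R_m) = 165.1888 / 8 = 20.6486
β = Cov / Var(R_m) = 11.7522 / 20.6486 = 0.5692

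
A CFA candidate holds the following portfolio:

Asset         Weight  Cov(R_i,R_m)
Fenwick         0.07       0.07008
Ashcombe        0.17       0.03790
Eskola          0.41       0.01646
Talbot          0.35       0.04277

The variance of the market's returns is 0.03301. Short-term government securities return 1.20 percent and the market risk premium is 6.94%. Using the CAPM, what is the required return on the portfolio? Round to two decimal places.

β_Fenwick = 0.07008 / 0.03301 = 2.1230
β_Ashcombe = 0.03790 / 0.03301 = 1.1481
β_Eskola = 0.01646 / 0.03301 = 0.4986
β_Talbot = 0.04277 / 0.03301 = 1.2957
β_P = Σ w_i β_i = 0.07×2.1230 + 0.17×1.1481 + 0.41×0.4986 + 0.35×1.2957 = 1.0017
E(R_P) = R_f + β_P × MRP = 1.20% + 1.0017 × 6.94% = 8.15%

8.15%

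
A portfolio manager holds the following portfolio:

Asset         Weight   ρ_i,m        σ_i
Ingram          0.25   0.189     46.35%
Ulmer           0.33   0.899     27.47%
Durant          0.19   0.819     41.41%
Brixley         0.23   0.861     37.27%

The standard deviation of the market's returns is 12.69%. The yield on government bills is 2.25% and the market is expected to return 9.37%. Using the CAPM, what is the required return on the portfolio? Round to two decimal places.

15.81%

β_Ingram = 0.189 × 46.35% / 12.69% = 0.6903
β_Ulmer = 0.899 × 27.47% / 12.69% = 1.9461
β_Durant = 0.819 × 41.41% / 12.69% = 2.6726
β_Brixley = 0.861 × 37.27% / 12.69% = 2.5287
β_P = Σ w_i β_i = 0.25×0.6903 + 0.33×1.9461 + 0.19×2.6726 + 0.23×2.5287 = 1.9042
MRP = 9.37% − 2.25% = 7.12%
E(R_P) = R_f + β_P × MRP = 2.25% + 1.9042 × 7.12% = 15.81%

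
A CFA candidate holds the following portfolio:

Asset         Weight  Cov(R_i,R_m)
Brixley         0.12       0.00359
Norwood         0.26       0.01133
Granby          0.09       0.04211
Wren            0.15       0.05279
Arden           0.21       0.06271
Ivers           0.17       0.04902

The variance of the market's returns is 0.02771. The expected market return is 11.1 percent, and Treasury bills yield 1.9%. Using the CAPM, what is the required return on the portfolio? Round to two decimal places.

14.05%

β_Brixley = 0.00359 / 0.02771 = 0.1296
β_Norwood = 0.01133 / 0.02771 = 0.4089
β_Granby = 0.04211 / 0.02771 = 1.5197
β_Wren = 0.05279 / 0.02771 = 1.9051
β_Arden = 0.06271 / 0.02771 = 2.2631
β_Ivers = 0.04902 / 0.02771 = 1.7690
β_P = Σ w_i β_i = 0.12×0.1296 + 0.26×0.4089 + 0.09×1.5197 + 0.15×1.9051 + 0.21×2.2631 + 0.17×1.7690 = 1.3204
MRP = 11.1% − 1.9% = 9.20%
E(R_P) = R_f + β_P × MRP = 1.9% + 1.3204 × 9.2% = 14.05%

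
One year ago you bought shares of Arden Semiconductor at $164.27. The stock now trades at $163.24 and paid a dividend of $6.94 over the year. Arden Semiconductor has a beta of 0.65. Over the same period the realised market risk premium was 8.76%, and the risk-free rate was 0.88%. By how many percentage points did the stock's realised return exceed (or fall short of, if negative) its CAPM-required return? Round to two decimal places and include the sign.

-2.98%

Realised HPR = (P1 + D1 − P0) / P0 = (163.24 + 6.94 − 164.27) / 164.27 = 5.91 / 164.27 = 3.5977%
CAPM required = R_f + β·MRP = 0.88% + 0.65 × 8.76% = 6.5740%
α = realised − required = 3.5977% − 6.5740% = -2.98%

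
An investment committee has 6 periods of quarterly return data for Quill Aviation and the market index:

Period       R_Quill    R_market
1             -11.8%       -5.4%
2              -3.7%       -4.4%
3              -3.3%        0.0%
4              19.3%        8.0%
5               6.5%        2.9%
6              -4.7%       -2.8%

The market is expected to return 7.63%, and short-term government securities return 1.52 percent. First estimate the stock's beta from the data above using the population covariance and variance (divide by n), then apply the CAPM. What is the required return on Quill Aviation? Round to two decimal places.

Mean R_i = (-11.8 − 3.7 − 3.3 + 19.3 + 6.5 − 4.7) / 6 = 0.3833%
Mean R_m = (-5.4 − 4.4 + 0.0 + 8.0 + 2.9 − 2.8) / 6 = -0.2833%
Σ(R_i − R̄_i)(R_m − R̄_m) = 267.0617  ⇒  Cov = 267.0617 / 6 = 44.5103
Σ(R_m − R̄_m)² = 128.2883  ⇒  Var(R_m) = 128.2883 / 6 = 21.3814
β = Cov / Var(R_m) = 44.5103 / 21.3814 = 2.0817
MRP = 7.63% − 1.52% = 6.11%
E(R) = R_f + β × MRP = 1.52% + 2.0817 × 6.11% = 14.24%

14.24%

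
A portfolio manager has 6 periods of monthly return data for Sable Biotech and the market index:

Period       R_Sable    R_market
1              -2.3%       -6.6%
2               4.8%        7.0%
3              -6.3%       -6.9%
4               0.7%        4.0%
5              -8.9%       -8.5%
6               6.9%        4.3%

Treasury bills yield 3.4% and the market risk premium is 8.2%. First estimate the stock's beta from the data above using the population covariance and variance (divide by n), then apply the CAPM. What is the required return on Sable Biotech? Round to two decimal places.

10.07%

Mean R_i = (-2.3 + 4.8 − 6.3 + 0.7 − 8.9 + 6.9) / 6 = -0.8500%
Mean R_m = (-6.6 + 7.0 − 6.9 + 4.0 − 8.5 + 4.3) / 6 = -1.1167%
Σ(R_i − R̄_i)(R_m − R̄_m) = 194.6750  ⇒  Cov = 194.6750 / 6 = 32.4458
Σ(R_m − R̄_m)² = 239.4283  ⇒  Var(R_m) = 239.4283 / 6 = 39.9047
β = Cov / Var(R_m) = 32.4458 / 39.9047 = 0.8131
E(R) = R_f + β × MRP = 3.4% + 0.8131 × 8.2% = 10.07%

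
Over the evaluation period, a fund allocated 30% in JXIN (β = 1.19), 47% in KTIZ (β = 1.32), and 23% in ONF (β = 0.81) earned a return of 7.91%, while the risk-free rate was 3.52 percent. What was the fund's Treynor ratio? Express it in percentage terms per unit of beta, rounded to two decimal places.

β_P = 0.30×1.19 + 0.47×1.32 + 0.23×0.81 = 1.1637
Treynor = (R_P − R_f) / β_P = (7.91% − 3.52%) / 1.1637 = 4.39% / 1.1637 = 3.77%

3.77%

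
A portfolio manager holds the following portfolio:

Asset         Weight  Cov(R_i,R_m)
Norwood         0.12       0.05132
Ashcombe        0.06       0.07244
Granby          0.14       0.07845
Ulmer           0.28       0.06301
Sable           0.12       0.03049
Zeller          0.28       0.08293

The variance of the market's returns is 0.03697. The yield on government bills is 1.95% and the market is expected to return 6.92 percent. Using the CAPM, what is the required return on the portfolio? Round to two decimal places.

10.82%

β_Norwood = 0.05132 / 0.03697 = 1.3882
β_Ashcombe = 0.07244 / 0.03697 = 1.9594
β_Granby = 0.07845 / 0.03697 = 2.1220
β_Ulmer = 0.06301 / 0.03697 = 1.7044
β_Sable = 0.03049 / 0.03697 = 0.8247
β_Zeller = 0.08293 / 0.03697 = 2.2432
β_P = Σ w_i β_i = 0.12×1.3882 + 0.06×1.9594 + 0.14×2.1220 + 0.28×1.7044 + 0.12×0.8247 + 0.28×2.2432 = 1.7855
MRP = 6.92% − 1.95% = 4.97%
E(R_P) = R_f + β_P × MRP = 1.95% + 1.7855 × 4.97% = 10.82%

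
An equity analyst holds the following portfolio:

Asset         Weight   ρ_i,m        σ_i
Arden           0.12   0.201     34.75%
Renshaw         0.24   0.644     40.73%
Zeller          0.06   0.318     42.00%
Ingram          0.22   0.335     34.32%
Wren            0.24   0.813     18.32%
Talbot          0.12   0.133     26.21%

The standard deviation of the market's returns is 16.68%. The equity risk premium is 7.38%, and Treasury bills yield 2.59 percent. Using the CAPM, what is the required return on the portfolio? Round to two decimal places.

8.99%

β_Arden = 0.201 × 34.75% / 16.68% = 0.4188
β_Renshaw = 0.644 × 40.73% / 16.68% = 1.5725
β_Zeller = 0.318 × 42.00% / 16.68% = 0.8007
β_Ingram = 0.335 × 34.32% / 16.68% = 0.6893
β_Wren = 0.813 × 18.32% / 16.68% = 0.8929
β_Talbot = 0.133 × 26.21% / 16.68% = 0.2090
β_P = Σ w_i β_i = 0.12×0.4188 + 0.24×1.5725 + 0.06×0.8007 + 0.22×0.6893 + 0.24×0.8929 + 0.12×0.2090 = 0.8667
E(R_P) = R_f + β_P × MRP = 2.59% + 0.8667 × 7.38% = 8.99%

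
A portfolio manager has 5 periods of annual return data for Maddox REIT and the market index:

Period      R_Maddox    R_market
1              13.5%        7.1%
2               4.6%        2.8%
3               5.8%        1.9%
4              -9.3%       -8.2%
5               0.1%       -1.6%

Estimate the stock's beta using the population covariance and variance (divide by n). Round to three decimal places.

Mean R_i = (13.5 + 4.6 + 5.8 − 9.3 + 0.1) / 5 = 2.9400%
Mean R_m = (7.1 + 2.8 + 1.9 − 8.2 − 1.6) / 5 = 0.4000%
Σ(R_i − R̄_i)(R_m − R̄_m) = 189.9700  ⇒  Cov = 189.9700 / 5 = 37.9940
Σ(R_m − R̄_m)² = 130.8600  ⇒  Var(R_m) = 130.8600 / 5 = 26.1720
β = Cov / Var(R_m) = 37.9940 / 26.1720 = 1.4517

1.452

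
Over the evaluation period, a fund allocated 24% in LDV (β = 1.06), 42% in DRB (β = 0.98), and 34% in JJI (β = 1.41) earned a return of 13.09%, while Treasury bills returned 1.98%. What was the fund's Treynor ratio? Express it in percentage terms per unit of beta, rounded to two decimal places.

9.70%

β_P = 0.24×1.06 + 0.42×0.98 + 0.34×1.41 = 1.1454
Treynor = (R_P − R_f) / β_P = (13.09% − 1.98%) / 1.1454 = 11.11% / 1.1454 = 9.70%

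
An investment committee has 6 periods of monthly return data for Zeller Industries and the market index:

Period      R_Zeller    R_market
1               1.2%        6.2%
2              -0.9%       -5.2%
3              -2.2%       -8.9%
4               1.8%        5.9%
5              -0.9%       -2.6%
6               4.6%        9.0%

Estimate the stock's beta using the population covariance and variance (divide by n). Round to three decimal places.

0.316

Mean R_i = (1.2 − 0.9 − 2.2 + 1.8 − 0.9 + 4.6) / 6 = 0.6000%
Mean R_m = (6.2 − 5.2 − 8.9 + 5.9 − 2.6 + 9.0) / 6 = 0.7333%
Σ(R_i − R̄_i)(R_m − R̄_m) = 83.4200  ⇒  Cov = 83.4200 / 6 = 13.9033
Σ(R_m − R̄_m)² = 264.0333  ⇒  Var(R_m) = 264.0333 / 6 = 44.0056
β = Cov / Var(R_m) = 13.9033 / 44.0056 = 0.3159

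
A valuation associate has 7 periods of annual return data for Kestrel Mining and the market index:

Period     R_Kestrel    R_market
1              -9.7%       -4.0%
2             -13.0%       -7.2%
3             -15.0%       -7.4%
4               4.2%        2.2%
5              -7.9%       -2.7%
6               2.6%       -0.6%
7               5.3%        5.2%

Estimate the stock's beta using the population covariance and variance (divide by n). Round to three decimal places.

Mean R_i = (-9.7 − 13.0 − 15.0 + 4.2 − 7.9 + 2.6 + 5.3) / 7 = -4.7857%
Mean R_m = (-4.0 − 7.2 − 7.4 + 2.2 − 2.7 − 0.6 + 5.2) / 7 = -2.0714%
Σ(R_i − R̄_i)(R_m − R̄_m) = 230.5771  ⇒  Cov = 230.5771 / 7 = 32.9396
Σ(R_m − R̄_m)² = 132.0943  ⇒  Var(R_m) = 132.0943 / 7 = 18.8706
β = Cov / Var(R_m) = 32.9396 / 18.8706 = 1.7456

1.746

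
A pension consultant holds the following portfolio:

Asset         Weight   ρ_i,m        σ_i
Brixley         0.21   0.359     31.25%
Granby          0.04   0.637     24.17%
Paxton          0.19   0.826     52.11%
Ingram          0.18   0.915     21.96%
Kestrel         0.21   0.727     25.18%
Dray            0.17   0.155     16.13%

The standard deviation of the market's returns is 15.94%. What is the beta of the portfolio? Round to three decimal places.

β_Brixley = 0.359 × 31.25% / 15.94% = 0.7038
β_Granby = 0.637 × 24.17% / 15.94% = 0.9659
β_Paxton = 0.826 × 52.11% / 15.94% = 2.7003
β_Ingram = 0.915 × 21.96% / 15.94% = 1.2606
β_Kestrel = 0.727 × 25.18% / 15.94% = 1.1484
β_Dray = 0.155 × 16.13% / 15.94% = 0.1568
β_P = Σ w_i β_i = 0.21×0.7038 + 0.04×0.9659 + 0.19×2.7003 + 0.18×1.2606 + 0.21×1.1484 + 0.17×0.1568 = 1.1942

1.194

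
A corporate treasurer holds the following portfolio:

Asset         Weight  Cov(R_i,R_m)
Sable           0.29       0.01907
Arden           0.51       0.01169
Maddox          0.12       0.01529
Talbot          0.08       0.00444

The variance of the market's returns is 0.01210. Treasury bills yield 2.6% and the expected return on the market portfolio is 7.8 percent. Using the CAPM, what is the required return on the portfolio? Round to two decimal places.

8.48%

β_Sable = 0.01907 / 0.01210 = 1.5760
β_Arden = 0.01169 / 0.01210 = 0.9661
β_Maddox = 0.01529 / 0.01210 = 1.2636
β_Talbot = 0.00444 / 0.01210 = 0.3669
β_P = Σ w_i β_i = 0.29×1.5760 + 0.51×0.9661 + 0.12×1.2636 + 0.08×0.3669 = 1.1307
MRP = 7.8% − 2.6% = 5.20%
E(R_P) = R_f + β_P × MRP = 2.6% + 1.1307 × 5.2% = 8.48%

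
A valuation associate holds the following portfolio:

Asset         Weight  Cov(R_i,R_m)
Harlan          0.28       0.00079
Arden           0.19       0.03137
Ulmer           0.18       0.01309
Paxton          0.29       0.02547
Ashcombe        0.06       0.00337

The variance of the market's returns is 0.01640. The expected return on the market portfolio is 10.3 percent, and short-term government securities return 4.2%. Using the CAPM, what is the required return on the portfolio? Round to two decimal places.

10.20%

β_Harlan = 0.00079 / 0.01640 = 0.0482
β_Arden = 0.03137 / 0.01640 = 1.9128
β_Ulmer = 0.01309 / 0.01640 = 0.7982
β_Paxton = 0.02547 / 0.01640 = 1.5530
β_Ashcombe = 0.00337 / 0.01640 = 0.2055
β_P = Σ w_i β_i = 0.28×0.0482 + 0.19×1.9128 + 0.18×0.7982 + 0.29×1.5530 + 0.06×0.2055 = 0.9833
MRP = 10.3% − 4.2% = 6.10%
E(R_P) = R_f + β_P × MRP = 4.2% + 0.9833 × 6.1% = 10.20%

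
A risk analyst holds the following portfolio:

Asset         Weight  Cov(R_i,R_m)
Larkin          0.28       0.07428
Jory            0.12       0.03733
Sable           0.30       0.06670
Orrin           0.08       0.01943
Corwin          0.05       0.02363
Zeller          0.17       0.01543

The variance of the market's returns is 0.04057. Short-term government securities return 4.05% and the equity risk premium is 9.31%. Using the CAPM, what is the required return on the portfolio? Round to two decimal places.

15.67%

β_Larkin = 0.07428 / 0.04057 = 1.8309
β_Jory = 0.03733 / 0.04057 = 0.9201
β_Sable = 0.06670 / 0.04057 = 1.6441
β_Orrin = 0.01943 / 0.04057 = 0.4789
β_Corwin = 0.02363 / 0.04057 = 0.5825
β_Zeller = 0.01543 / 0.04057 = 0.3803
β_P = Σ w_i β_i = 0.28×1.8309 + 0.12×0.9201 + 0.30×1.6441 + 0.08×0.4789 + 0.05×0.5825 + 0.17×0.3803 = 1.2484
E(R_P) = R_f + β_P × MRP = 4.05% + 1.2484 × 9.31% = 15.67%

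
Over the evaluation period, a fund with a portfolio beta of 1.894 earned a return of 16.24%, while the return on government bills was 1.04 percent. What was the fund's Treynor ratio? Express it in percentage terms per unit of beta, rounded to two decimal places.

8.03%

Treynor = (R_P − R_f) / β_P = (16.24% − 1.04%) / 1.8940 = 15.20% / 1.8940 = 8.03%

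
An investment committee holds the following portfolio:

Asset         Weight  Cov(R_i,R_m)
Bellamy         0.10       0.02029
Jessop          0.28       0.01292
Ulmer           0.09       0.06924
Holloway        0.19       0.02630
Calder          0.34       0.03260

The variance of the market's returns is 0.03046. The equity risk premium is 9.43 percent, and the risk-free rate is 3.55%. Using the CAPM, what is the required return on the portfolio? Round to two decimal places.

12.21%

β_Bellamy = 0.02029 / 0.03046 = 0.6661
β_Jessop = 0.01292 / 0.03046 = 0.4242
β_Ulmer = 0.06924 / 0.03046 = 2.2731
β_Holloway = 0.02630 / 0.03046 = 0.8634
β_Calder = 0.03260 / 0.03046 = 1.0703
β_P = Σ w_i β_i = 0.10×0.6661 + 0.28×0.4242 + 0.09×2.2731 + 0.19×0.8634 + 0.34×1.0703 = 0.9179
E(R_P) = R_f + β_P × MRP = 3.55% + 0.9179 × 9.43% = 12.21%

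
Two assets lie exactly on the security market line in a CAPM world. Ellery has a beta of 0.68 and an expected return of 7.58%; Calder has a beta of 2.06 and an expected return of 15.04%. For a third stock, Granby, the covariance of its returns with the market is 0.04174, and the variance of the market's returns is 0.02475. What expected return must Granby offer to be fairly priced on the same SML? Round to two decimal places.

13.02%

MRP = (15.04% − 7.58%) / (2.06 − 0.68) = 5.4058%
R_f = 7.58% − 0.68 × 5.4058% = 3.9041%
β_Granby = Cov / Var(R_m) = 0.04174 / 0.02475 = 1.6865
E(R_Granby) = R_f + β × MRP = 3.9041% + 1.6865 × 5.4058% = 13.02%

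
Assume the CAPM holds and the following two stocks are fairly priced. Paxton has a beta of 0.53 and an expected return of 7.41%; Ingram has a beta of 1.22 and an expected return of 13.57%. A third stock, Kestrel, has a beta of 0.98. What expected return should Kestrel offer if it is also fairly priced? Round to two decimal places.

MRP (SML slope) = (13.57% − 7.41%) / (1.22 − 0.53) = 6.16% / 0.69 = 8.9275%
R_f (intercept) = 7.41% − 0.53 × 8.9275% = 2.6784%
E(R_Kestrel) = R_f + β × MRP = 2.6784% + 0.98 × 8.9275% = 11.43%

11.43%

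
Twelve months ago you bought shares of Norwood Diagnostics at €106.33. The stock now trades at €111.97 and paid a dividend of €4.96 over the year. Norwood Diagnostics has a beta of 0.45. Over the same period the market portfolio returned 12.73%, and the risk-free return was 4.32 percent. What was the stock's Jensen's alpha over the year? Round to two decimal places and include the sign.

Realised HPR = (P1 + D1 − P0) / P0 = (111.97 + 4.96 − 106.33) / 106.33 = 10.60 / 106.33 = 9.9690%
MRP = 12.73% − 4.32% = 8.41%
CAPM required = R_f + β·MRP = 4.32% + 0.45 × 8.41% = 8.1045%
α = realised − required = 9.9690% − 8.1045% = +1.86%

+1.86%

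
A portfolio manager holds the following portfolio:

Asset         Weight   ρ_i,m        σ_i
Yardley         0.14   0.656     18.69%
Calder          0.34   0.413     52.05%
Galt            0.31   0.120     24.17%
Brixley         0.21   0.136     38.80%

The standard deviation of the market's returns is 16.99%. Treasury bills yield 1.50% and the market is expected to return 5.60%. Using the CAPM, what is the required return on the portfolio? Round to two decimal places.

4.16%

β_Yardley = 0.656 × 18.69% / 16.99% = 0.7216
β_Calder = 0.413 × 52.05% / 16.99% = 1.2653
β_Galt = 0.120 × 24.17% / 16.99% = 0.1707
β_Brixley = 0.136 × 38.80% / 16.99% = 0.3106
β_P = Σ w_i β_i = 0.14×0.7216 + 0.34×1.2653 + 0.31×0.1707 + 0.21×0.3106 = 0.6494
MRP = 5.60% − 1.50% = 4.10%
E(R_P) = R_f + β_P × MRP = 1.50% + 0.6494 × 4.10% = 4.16%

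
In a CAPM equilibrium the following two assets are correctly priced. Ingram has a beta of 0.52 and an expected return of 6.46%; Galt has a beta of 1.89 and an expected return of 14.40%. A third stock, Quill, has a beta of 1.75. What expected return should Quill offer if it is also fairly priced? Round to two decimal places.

13.59%

MRP (SML slope) = (14.40% − 6.46%) / (1.89 − 0.52) = 7.94% / 1.37 = 5.7956%
R_f (intercept) = 6.46% − 0.52 × 5.7956% = 3.4463%
E(R_Quill) = R_f + β × MRP = 3.4463% + 1.75 × 5.7956% = 13.59%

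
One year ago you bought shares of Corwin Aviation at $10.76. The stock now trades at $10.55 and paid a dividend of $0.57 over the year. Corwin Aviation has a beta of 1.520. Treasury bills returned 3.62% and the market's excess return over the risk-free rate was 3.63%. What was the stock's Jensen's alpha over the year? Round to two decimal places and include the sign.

-5.79%

Realised HPR = (P1 + D1 − P0) / P0 = (10.55 + 0.57 − 10.76) / 10.76 = 0.36 / 10.76 = 3.3457%
CAPM required = R_f + β·MRP = 3.62% + 1.520 × 3.63% = 9.13760%
α = realised − required = 3.3457% − 9.13760% = -5.79%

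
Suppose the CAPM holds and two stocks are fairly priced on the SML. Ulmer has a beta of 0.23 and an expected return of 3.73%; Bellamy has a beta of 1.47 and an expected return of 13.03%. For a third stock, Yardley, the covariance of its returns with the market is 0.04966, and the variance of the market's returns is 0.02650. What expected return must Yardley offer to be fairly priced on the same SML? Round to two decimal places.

MRP = (13.03% − 3.73%) / (1.47 − 0.23) = 7.5000%
R_f = 3.73% − 0.23 × 7.5000% = 2.0050%
β_Yardley = Cov / Var(R_m) = 0.04966 / 0.02650 = 1.8740
E(R_Yardley) = R_f + β × MRP = 2.0050% + 1.8740 × 7.5000% = 16.06%

16.06%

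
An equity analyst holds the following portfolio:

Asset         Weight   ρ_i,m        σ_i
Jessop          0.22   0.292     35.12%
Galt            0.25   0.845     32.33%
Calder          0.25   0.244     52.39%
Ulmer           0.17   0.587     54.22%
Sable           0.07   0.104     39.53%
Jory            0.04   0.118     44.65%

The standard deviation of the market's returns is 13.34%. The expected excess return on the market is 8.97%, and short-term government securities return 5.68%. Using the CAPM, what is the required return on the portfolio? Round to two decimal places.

17.91%

β_Jessop = 0.292 × 35.12% / 13.34% = 0.7687
β_Galt = 0.845 × 32.33% / 13.34% = 2.0479
β_Calder = 0.244 × 52.39% / 13.34% = 0.9583
β_Ulmer = 0.587 × 54.22% / 13.34% = 2.3858
β_Sable = 0.104 × 39.53% / 13.34% = 0.3082
β_Jory = 0.118 × 44.65% / 13.34% = 0.3950
β_P = Σ w_i β_i = 0.22×0.7687 + 0.25×2.0479 + 0.25×0.9583 + 0.17×2.3858 + 0.07×0.3082 + 0.04×0.3950 = 1.3636
E(R_P) = R_f + β_P × MRP = 5.68% + 1.3636 × 8.97% = 17.91%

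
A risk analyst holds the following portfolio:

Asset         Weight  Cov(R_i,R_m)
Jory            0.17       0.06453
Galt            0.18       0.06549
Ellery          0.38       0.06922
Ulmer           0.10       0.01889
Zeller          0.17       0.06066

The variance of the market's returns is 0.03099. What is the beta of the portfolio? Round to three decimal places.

1.977

β_Jory = 0.06453 / 0.03099 = 2.0823
β_Galt = 0.06549 / 0.03099 = 2.1133
β_Ellery = 0.06922 / 0.03099 = 2.2336
β_Ulmer = 0.01889 / 0.03099 = 0.6096
β_Zeller = 0.06066 / 0.03099 = 1.9574
β_P = Σ w_i β_i = 0.17×2.0823 + 0.18×2.1133 + 0.38×2.2336 + 0.10×0.6096 + 0.17×1.9574 = 1.9769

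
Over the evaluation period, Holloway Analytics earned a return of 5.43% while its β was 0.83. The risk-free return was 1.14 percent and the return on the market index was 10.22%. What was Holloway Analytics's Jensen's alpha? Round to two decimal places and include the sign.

-3.25%

Market excess return = 10.22% − 1.14% = 9.08%
CAPM benchmark = R_f + β(R_m − R_f) = 1.14% + 0.83 × 9.08% = 8.6764%
α = actual − benchmark = 5.43% − 8.6764% = -3.25%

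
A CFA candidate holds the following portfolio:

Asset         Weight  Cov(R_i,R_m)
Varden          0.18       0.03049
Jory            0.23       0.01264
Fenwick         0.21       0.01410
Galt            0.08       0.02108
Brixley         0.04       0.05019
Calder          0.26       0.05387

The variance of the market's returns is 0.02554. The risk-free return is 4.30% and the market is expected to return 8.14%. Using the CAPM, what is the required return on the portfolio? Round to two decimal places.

8.67%

β_Varden = 0.03049 / 0.02554 = 1.1938
β_Jory = 0.01264 / 0.02554 = 0.4949
β_Fenwick = 0.01410 / 0.02554 = 0.5521
β_Galt = 0.02108 / 0.02554 = 0.8254
β_Brixley = 0.05019 / 0.02554 = 1.9652
β_Calder = 0.05387 / 0.02554 = 2.1092
β_P = Σ w_i β_i = 0.18×1.1938 + 0.23×0.4949 + 0.21×0.5521 + 0.08×0.8254 + 0.04×1.9652 + 0.26×2.1092 = 1.1377
MRP = 8.14% − 4.30% = 3.84%
E(R_P) = R_f + β_P × MRP = 4.30% + 1.1377 × 3.84% = 8.67%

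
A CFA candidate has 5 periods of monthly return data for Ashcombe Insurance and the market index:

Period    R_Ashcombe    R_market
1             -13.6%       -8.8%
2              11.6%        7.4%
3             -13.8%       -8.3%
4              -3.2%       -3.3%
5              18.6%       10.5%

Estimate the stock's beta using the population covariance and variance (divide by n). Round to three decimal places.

1.638

Mean R_i = (-13.6 + 11.6 − 13.8 − 3.2 + 18.6) / 5 = -0.0800%
Mean R_m = (-8.8 + 7.4 − 8.3 − 3.3 + 10.5) / 5 = -0.5000%
Σ(R_i − R̄_i)(R_m − R̄_m) = 525.7200  ⇒  Cov = 525.7200 / 5 = 105.1440
Σ(R_m − R̄_m)² = 320.9800  ⇒  Var(R_m) = 320.9800 / 5 = 64.1960
β = Cov / Var(R_m) = 105.1440 / 64.1960 = 1.6379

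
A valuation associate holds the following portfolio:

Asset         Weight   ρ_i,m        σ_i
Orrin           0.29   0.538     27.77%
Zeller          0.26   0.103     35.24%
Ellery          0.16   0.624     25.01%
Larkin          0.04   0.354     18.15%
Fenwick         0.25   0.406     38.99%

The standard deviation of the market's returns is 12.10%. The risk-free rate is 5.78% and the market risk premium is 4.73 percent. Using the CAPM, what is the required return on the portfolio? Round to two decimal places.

β_Orrin = 0.538 × 27.77% / 12.10% = 1.2347
β_Zeller = 0.103 × 35.24% / 12.10% = 0.3000
β_Ellery = 0.624 × 25.01% / 12.10% = 1.2898
β_Larkin = 0.354 × 18.15% / 12.10% = 0.5310
β_Fenwick = 0.406 × 38.99% / 12.10% = 1.3083
β_P = Σ w_i β_i = 0.29×1.2347 + 0.26×0.3000 + 0.16×1.2898 + 0.04×0.5310 + 0.25×1.3083 = 0.9907
E(R_P) = R_f + β_P × MRP = 5.78% + 0.9907 × 4.73% = 10.47%

10.47%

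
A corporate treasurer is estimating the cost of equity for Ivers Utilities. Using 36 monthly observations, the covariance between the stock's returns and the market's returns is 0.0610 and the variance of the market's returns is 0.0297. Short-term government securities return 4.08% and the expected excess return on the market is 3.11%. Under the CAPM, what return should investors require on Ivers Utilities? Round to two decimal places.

β = Cov(R_i, R_m) / Var(R_m) = 0.0610 / 0.0297 = 2.0539
E(R) = R_f + β × MRP = 4.08% + 2.0539 × 3.11% = 10.47%

10.47%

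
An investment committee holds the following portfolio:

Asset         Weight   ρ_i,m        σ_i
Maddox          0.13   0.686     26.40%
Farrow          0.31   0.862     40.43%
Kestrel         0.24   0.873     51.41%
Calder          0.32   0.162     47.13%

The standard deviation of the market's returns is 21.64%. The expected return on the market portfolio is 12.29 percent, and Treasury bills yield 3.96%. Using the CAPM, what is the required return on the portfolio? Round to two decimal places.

β_Maddox = 0.686 × 26.40% / 21.64% = 0.8369
β_Farrow = 0.862 × 40.43% / 21.64% = 1.6105
β_Kestrel = 0.873 × 51.41% / 21.64% = 2.0740
β_Calder = 0.162 × 47.13% / 21.64% = 0.3528
β_P = Σ w_i β_i = 0.13×0.8369 + 0.31×1.6105 + 0.24×2.0740 + 0.32×0.3528 = 1.2187
MRP = 12.29% − 3.96% = 8.33%
E(R_P) = R_f + β_P × MRP = 3.96% + 1.2187 × 8.33% = 14.11%

14.11%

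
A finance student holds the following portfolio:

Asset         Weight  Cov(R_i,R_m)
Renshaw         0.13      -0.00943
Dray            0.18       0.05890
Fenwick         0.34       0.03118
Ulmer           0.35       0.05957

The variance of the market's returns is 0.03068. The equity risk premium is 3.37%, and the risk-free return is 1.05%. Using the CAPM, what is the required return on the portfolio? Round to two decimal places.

β_Renshaw = -0.00943 / 0.03068 = -0.3074
β_Dray = 0.05890 / 0.03068 = 1.9198
β_Fenwick = 0.03118 / 0.03068 = 1.0163
β_Ulmer = 0.05957 / 0.03068 = 1.9417
β_P = Σ w_i β_i = 0.13×-0.3074 + 0.18×1.9198 + 0.34×1.0163 + 0.35×1.9417 = 1.3307
E(R_P) = R_f + β_P × MRP = 1.05% + 1.3307 × 3.37% = 5.53%

5.53%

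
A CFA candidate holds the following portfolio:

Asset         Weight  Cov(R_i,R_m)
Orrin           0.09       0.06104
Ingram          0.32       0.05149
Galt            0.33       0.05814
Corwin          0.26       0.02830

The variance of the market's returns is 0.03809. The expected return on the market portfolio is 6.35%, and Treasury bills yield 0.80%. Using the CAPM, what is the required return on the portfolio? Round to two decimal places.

β_Orrin = 0.06104 / 0.03809 = 1.6025
β_Ingram = 0.05149 / 0.03809 = 1.3518
β_Galt = 0.05814 / 0.03809 = 1.5264
β_Corwin = 0.02830 / 0.03809 = 0.7430
β_P = Σ w_i β_i = 0.09×1.6025 + 0.32×1.3518 + 0.33×1.5264 + 0.26×0.7430 = 1.2737
MRP = 6.35% − 0.80% = 5.55%
E(R_P) = R_f + β_P × MRP = 0.80% + 1.2737 × 5.55% = 7.87%

7.87%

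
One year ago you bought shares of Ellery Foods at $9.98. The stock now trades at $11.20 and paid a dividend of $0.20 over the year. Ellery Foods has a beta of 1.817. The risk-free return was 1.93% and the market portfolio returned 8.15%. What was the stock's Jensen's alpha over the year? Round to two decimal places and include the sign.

Realised HPR = (P1 + D1 − P0) / P0 = (11.20 + 0.20 − 9.98) / 9.98 = 1.42 / 9.98 = 14.2285%
MRP = 8.15% − 1.93% = 6.22%
CAPM required = R_f + β·MRP = 1.93% + 1.817 × 6.22% = 13.23174%
α = realised − required = 14.2285% − 13.23174% = +1.00%

+1.00%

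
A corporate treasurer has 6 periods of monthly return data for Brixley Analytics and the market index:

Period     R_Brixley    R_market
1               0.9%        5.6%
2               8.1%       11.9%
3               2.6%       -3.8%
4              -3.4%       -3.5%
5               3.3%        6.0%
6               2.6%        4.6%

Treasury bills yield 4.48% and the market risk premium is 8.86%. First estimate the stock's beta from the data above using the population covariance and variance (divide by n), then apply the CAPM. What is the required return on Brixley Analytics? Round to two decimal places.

8.62%

Mean R_i = (0.9 + 8.1 + 2.6 − 3.4 + 3.3 + 2.6) / 6 = 2.3500%
Mean R_m = (5.6 + 11.9 − 3.8 − 3.5 + 6.0 + 4.6) / 6 = 3.4667%
Σ(R_i − R̄_i)(R_m − R̄_m) = 86.3300  ⇒  Cov = 86.3300 / 6 = 14.3883
Σ(R_m − R̄_m)² = 184.7133  ⇒  Var(R_m) = 184.7133 / 6 = 30.7856
β = Cov / Var(R_m) = 14.3883 / 30.7856 = 0.4674
E(R) = R_f + β × MRP = 4.48% + 0.4674 × 8.86% = 8.62%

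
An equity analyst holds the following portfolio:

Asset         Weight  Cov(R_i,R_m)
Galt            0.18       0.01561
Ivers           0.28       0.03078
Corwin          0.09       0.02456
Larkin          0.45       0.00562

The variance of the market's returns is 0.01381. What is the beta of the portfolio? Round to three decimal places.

1.171

β_Galt = 0.01561 / 0.01381 = 1.1303
β_Ivers = 0.03078 / 0.01381 = 2.2288
β_Corwin = 0.02456 / 0.01381 = 1.7784
β_Larkin = 0.00562 / 0.01381 = 0.4070
β_P = Σ w_i β_i = 0.18×1.1303 + 0.28×2.2288 + 0.09×1.7784 + 0.45×0.4070 = 1.1707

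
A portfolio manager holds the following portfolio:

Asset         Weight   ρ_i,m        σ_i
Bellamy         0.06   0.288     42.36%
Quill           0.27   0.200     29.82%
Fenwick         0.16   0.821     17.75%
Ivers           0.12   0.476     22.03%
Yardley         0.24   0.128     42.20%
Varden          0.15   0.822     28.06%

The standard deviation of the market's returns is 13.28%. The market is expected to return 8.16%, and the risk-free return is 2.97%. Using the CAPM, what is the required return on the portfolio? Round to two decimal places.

β_Bellamy = 0.288 × 42.36% / 13.28% = 0.9187
β_Quill = 0.200 × 29.82% / 13.28% = 0.4491
β_Fenwick = 0.821 × 17.75% / 13.28% = 1.0973
β_Ivers = 0.476 × 22.03% / 13.28% = 0.7896
β_Yardley = 0.128 × 42.20% / 13.28% = 0.4067
β_Varden = 0.822 × 28.06% / 13.28% = 1.7368
β_P = Σ w_i β_i = 0.06×0.9187 + 0.27×0.4491 + 0.16×1.0973 + 0.12×0.7896 + 0.24×0.4067 + 0.15×1.7368 = 0.8048
MRP = 8.16% − 2.97% = 5.19%
E(R_P) = R_f + β_P × MRP = 2.97% + 0.8048 × 5.19% = 7.15%

7.15%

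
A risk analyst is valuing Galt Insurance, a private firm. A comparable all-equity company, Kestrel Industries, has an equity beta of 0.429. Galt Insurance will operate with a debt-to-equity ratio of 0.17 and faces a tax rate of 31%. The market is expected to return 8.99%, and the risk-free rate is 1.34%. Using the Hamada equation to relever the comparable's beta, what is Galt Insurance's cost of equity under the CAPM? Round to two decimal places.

β_L = β_U × [1 + (1 − t)(D/E)] = 0.429 × [1 + (1 − 0.31) × 0.17]
    = 0.429 × [1 + 0.69 × 0.17] = 0.429 × 1.1173 = 0.4793
MRP = 8.99% − 1.34% = 7.65%
E(R) = R_f + β_L × MRP = 1.34% + 0.4793 × 7.65% = 5.01%

5.01%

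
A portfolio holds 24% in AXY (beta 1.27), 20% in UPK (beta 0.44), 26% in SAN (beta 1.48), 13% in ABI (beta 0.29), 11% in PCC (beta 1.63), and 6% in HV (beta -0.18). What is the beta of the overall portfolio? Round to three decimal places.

β_P = Σ w_i β_i = 0.24×1.27 + 0.20×0.44 + 0.26×1.48 + 0.13×0.29 + 0.11×1.63 + 0.06×-0.18 = 0.9838

0.984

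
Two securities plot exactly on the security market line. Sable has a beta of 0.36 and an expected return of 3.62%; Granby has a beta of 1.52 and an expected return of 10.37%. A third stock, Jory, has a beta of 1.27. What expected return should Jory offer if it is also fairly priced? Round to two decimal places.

8.92%

MRP (SML slope) = (10.37% − 3.62%) / (1.52 − 0.36) = 6.75% / 1.16 = 5.8190%
R_f (intercept) = 3.62% − 0.36 × 5.8190% = 1.5252%
E(R_Jory) = R_f + β × MRP = 1.5252% + 1.27 × 5.8190% = 8.92%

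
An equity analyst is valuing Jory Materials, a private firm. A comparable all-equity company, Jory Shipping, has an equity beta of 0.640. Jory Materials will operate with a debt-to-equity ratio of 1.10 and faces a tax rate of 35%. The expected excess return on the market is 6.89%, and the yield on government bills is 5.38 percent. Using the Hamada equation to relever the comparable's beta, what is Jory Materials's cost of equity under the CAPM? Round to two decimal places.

β_L = β_U × [1 + (1 − t)(D/E)] = 0.640 × [1 + (1 − 0.35) × 1.10]
    = 0.640 × [1 + 0.65 × 1.10] = 0.640 × 1.7150 = 1.0976
E(R) = R_f + β_L × MRP = 5.38% + 1.0976 × 6.89% = 12.94%

12.94%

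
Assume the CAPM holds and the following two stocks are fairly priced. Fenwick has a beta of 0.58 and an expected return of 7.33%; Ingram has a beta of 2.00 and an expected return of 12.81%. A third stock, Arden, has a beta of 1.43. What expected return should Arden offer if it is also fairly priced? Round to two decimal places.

10.61%

MRP (SML slope) = (12.81% − 7.33%) / (2.00 − 0.58) = 5.48% / 1.42 = 3.8592%
R_f (intercept) = 7.33% − 0.58 × 3.8592% = 5.0917%
E(R_Arden) = R_f + β × MRP = 5.0917% + 1.43 × 3.8592% = 10.61%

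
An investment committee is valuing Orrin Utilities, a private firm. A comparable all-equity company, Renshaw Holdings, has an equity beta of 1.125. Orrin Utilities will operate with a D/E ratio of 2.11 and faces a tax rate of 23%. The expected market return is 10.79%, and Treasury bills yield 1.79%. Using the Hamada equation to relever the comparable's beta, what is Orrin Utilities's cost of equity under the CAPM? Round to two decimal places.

28.37%

β_L = β_U × [1 + (1 − t)(D/E)] = 1.125 × [1 + (1 − 0.23) × 2.11]
    = 1.125 × [1 + 0.77 × 2.11] = 1.125 × 2.6247 = 2.9528
MRP = 10.79% − 1.79% = 9.00%
E(R) = R_f + β_L × MRP = 1.79% + 2.9528 × 9.00% = 28.37%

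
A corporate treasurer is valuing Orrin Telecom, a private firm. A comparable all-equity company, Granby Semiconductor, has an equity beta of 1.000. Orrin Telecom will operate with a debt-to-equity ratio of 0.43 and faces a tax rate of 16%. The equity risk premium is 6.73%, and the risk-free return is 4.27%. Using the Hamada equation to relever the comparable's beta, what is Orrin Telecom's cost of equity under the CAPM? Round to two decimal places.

β_L = β_U × [1 + (1 − t)(D/E)] = 1.000 × [1 + (1 − 0.16) × 0.43]
    = 1.000 × [1 + 0.84 × 0.43] = 1.000 × 1.3612 = 1.3612
E(R) = R_f + β_L × MRP = 4.27% + 1.3612 × 6.73% = 13.43%

13.43%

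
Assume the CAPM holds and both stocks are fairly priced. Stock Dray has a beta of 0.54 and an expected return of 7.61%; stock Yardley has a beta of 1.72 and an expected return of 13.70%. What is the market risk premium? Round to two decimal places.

Both satisfy E(R) = R_f + β·MRP, so the slope of the SML is
MRP = (13.70% − 7.61%) / (1.72 − 0.54) = 6.09% / 1.18 = 5.1610%

5.16%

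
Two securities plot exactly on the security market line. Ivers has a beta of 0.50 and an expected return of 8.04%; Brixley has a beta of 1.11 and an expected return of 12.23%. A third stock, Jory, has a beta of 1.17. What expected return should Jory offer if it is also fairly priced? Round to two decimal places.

MRP (SML slope) = (12.23% − 8.04%) / (1.11 − 0.50) = 4.19% / 0.61 = 6.8689%
R_f (intercept) = 8.04% − 0.50 × 6.8689% = 4.6056%
E(R_Jory) = R_f + β × MRP = 4.6056% + 1.17 × 6.8689% = 12.64%

12.64%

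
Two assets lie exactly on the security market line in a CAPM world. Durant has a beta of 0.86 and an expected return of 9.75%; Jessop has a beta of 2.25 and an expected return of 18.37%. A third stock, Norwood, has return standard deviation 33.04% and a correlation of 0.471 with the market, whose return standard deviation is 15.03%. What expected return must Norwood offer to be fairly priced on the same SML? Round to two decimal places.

10.84%

MRP = (18.37% − 9.75%) / (2.25 − 0.86) = 6.2014%
R_f = 9.75% − 0.86 × 6.2014% = 4.4168%
β_Norwood = ρ·σ_i/σ_m = 0.471 × 33.04 / 15.03 = 1.0354
E(R_Norwood) = R_f + β × MRP = 4.4168% + 1.0354 × 6.2014% = 10.84%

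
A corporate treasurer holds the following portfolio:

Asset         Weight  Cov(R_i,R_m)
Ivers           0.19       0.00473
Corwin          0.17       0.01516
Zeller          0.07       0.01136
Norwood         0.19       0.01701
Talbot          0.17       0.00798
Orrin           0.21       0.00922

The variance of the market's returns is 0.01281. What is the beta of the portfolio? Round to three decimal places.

β_Ivers = 0.00473 / 0.01281 = 0.3692
β_Corwin = 0.01516 / 0.01281 = 1.1835
β_Zeller = 0.01136 / 0.01281 = 0.8868
β_Norwood = 0.01701 / 0.01281 = 1.3279
β_Talbot = 0.00798 / 0.01281 = 0.6230
β_Orrin = 0.00922 / 0.01281 = 0.7198
β_P = Σ w_i β_i = 0.19×0.3692 + 0.17×1.1835 + 0.07×0.8868 + 0.19×1.3279 + 0.17×0.6230 + 0.21×0.7198 = 0.8428

0.843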